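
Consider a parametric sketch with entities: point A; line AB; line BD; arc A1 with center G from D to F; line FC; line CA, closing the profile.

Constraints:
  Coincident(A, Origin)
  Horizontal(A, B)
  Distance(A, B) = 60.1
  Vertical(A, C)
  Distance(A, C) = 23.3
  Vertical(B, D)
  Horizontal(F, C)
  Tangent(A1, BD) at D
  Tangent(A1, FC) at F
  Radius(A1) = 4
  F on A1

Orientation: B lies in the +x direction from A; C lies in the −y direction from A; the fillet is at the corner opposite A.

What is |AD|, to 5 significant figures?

63.123

A is at the origin; AB is horizontal with |AB| = 60.1 and B on the +x side, so B = (60.100, 0.0000). A and C share the same x with |AC| = 23.3 and C on the −y side, so C = (0.0000, -23.300). The virtual corner opposite A is at (60.100, -23.300). Tangency of A1 to BD means the radius GD is perpendicular to BD and since A1 is tangent to FC there, GF ⟂ FC, with radius 4.0, so the center G sits 4.0 in from both sides at G = (56.100, -19.300). That places the tangent points at D = (60.100, -19.300) on BD and F = (56.100, -23.300) on FC. Then |AD| = |D − A| = 63.123.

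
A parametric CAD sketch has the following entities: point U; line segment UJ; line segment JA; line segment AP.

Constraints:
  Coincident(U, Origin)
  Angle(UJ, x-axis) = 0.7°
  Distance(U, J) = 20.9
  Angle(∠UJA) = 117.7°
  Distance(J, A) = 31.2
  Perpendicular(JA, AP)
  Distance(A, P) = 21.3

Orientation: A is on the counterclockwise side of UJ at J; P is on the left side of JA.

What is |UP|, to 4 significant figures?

41.01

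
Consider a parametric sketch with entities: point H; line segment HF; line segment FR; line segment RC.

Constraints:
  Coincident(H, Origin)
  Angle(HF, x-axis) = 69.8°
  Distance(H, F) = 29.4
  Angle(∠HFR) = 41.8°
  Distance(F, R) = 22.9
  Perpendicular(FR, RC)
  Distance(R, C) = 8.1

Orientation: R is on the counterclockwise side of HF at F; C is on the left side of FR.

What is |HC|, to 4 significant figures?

11.54

H is at the origin; HF runs at 69.8° with length 29.4, so F = 29.4·(cos 69.8°, sin 69.8°) = (10.15, 27.59). ∠HFR = 41.8°, so FR runs at 69.8° + (180° − 41.8°) = 208.0° from the x-axis; with |FR| = 22.9, R = F + 22.9·(cos 208.0°, sin 208.0°) = (-10.07, 16.84). FR is perpendicular to RC; with |RC| = 8.1 on the left of FR, C = R + 8.1·(0.4695, -0.8829) = (-6.265, 9.689). Then |HC| = |C − H| = 11.54.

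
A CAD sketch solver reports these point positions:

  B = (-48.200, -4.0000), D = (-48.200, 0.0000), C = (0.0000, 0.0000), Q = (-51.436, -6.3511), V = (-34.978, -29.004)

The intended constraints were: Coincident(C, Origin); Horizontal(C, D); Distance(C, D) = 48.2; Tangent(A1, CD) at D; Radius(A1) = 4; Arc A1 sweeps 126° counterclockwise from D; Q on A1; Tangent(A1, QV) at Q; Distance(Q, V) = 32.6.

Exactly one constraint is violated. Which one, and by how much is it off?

Distance(Q, V) = 32.6 — off by 4.60.

C = (0.00, 0.00) ✓; C.y = 0.00, D.y = 0.00 ✓; |CD| = 48.20 ✓; ∠(BD, DC) = 90.00° ✓; |BD| = 4.000 ✓; bearing(B→Q) − bearing(B→D) = 126.0° ✓; |BQ| = 4.000 ✓; ∠(BQ, QV) = 90.00° ✓; |QV| = 28.00 ✗.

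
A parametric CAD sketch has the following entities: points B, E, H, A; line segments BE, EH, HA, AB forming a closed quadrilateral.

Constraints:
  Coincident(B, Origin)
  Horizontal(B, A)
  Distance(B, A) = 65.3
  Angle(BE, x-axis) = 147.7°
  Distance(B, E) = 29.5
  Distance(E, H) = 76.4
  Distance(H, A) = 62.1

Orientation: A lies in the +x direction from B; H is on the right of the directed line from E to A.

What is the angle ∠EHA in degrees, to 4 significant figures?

82.11°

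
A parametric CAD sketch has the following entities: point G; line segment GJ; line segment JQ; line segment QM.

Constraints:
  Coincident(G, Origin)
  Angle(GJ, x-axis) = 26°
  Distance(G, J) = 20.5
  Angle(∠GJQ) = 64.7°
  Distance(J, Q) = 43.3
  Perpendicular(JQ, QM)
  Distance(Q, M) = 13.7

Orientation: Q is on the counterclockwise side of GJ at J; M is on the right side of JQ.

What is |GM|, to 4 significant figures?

47.24

∠GJQ = 64.7°, so JQ runs at 26.0° + (180° − 64.7°) = 141.3° from the x-axis; with |JQ| = 43.3, Q = J + 43.3·(cos 141.3°, sin 141.3°) = (-15.37, 36.06). JQ is perpendicular to QM; with |QM| = 13.7 on the right of JQ, M = Q + 13.7·(0.6252, 0.7804) = (-6.802, 46.75). Then |GM| = |M − G| = 47.24.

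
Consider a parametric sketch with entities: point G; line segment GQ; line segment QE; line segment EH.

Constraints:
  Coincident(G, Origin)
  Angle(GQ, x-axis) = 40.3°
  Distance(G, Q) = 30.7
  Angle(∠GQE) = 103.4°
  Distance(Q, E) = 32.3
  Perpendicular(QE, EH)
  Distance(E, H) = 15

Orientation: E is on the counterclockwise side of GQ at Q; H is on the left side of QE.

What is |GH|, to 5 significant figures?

42.124

G is at the origin; GQ runs at 40.3° with length 30.7, so Q = 30.7·(cos 40.3°, sin 40.3°) = (23.414, 19.856). ∠GQE = 103.4°, so QE runs at 40.3° + (180° − 103.4°) = 116.90° from the x-axis; with |QE| = 32.3, E = Q + 32.3·(cos 116.90°, sin 116.90°) = (8.8003, 48.662). QE ⟂ EH; with |EH| = 15.0 on the left of QE, H = E + 15.0·(-0.89180, -0.45243) = (-4.5767, 41.875). Then |GH| = |H − G| = 42.124.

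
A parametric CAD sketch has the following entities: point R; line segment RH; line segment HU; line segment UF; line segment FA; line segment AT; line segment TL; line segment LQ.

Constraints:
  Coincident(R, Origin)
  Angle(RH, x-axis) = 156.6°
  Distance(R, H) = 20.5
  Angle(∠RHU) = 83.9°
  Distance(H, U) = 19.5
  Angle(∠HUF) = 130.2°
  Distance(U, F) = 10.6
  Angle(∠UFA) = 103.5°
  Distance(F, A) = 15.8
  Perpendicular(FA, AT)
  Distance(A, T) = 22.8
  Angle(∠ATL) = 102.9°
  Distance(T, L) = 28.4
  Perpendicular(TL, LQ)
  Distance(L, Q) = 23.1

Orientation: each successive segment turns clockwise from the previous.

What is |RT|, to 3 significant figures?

13.5

R is at the origin; RH runs at 156.6° with length 20.5, so H = (-18.8, 8.14). ∠RHU = 83.9° gives HU at 60.5° from the x-axis; with |HU| = 19.5, U = (-9.21, 25.1). ∠HUF = 130.2° gives UF at 10.7° from the x-axis; with |UF| = 10.6, F = (1.20, 27.1). ∠UFA = 103.5° gives FA at -65.8° from the x-axis; with |FA| = 15.8, A = (7.68, 12.7). FA ⟂ AT, so AT runs at -156°; with |AT| = 22.8, T = (-13.1, 3.32). Then |RT| = |T − R| = 13.5.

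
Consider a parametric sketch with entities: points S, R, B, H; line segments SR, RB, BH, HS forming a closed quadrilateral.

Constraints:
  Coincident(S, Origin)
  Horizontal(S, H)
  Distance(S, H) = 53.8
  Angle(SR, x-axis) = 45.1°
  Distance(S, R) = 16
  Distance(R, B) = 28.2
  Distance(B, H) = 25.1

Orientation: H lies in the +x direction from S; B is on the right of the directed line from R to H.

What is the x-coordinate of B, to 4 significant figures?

30.49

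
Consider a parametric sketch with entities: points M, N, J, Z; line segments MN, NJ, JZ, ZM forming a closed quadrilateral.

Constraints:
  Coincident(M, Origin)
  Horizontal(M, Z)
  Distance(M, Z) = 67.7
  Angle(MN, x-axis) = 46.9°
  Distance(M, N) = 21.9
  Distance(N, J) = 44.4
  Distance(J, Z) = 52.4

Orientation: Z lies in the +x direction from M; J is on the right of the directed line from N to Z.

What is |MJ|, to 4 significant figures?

36.08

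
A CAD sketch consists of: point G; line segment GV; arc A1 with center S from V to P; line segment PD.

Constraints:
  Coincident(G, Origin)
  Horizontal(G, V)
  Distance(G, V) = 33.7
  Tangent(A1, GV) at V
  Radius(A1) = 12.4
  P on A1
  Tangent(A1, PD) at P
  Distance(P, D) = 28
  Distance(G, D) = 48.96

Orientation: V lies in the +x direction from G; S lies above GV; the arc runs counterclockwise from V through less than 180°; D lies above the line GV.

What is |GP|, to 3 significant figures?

47.8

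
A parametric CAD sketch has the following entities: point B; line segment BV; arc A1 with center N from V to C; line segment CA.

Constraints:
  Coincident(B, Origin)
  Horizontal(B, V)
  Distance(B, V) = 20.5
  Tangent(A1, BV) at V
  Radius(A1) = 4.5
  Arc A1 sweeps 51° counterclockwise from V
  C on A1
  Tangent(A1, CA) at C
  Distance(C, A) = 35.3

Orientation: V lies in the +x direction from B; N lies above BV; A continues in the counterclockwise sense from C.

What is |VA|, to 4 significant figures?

38.83

On A1, V sits at bearing -90° from N; a 51° counterclockwise sweep puts C at bearing -39°, so C = N + 4.5·(cos -39°, sin -39°) = (24.00, 1.668). The tangent condition forces NC to be normal to CA, so CA runs along (−sin -39°, cos -39°); with |CA| = 35.3, A = (46.21, 29.10). Then |VA| = |A − V| = 38.83.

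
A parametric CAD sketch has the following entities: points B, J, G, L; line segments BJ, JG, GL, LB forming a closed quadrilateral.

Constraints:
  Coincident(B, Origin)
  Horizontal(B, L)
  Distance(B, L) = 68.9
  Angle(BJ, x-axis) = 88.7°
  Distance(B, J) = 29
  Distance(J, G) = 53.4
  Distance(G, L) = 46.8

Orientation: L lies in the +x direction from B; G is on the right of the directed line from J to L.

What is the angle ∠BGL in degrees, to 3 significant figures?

122°

B is at the origin; B and L share the same y with |BL| = 68.9 and L in +x, so L = (68.9, 0). BJ runs at 88.7° with |BJ| = 29.0, so J = (0.658, 29.0). G is determined by |JG| = 53.4 and |GL| = 46.8 together: it lies at the intersection of circle(J, 53.4) and circle(L, 46.8). With |JL| = 74.1, the foot of the radical line on JL is 41.5 from J and the perpendicular offset is √(53.4² − 41.5²) = 33.6. Taking the right-of-JL solution: G = (25.8, -18.1).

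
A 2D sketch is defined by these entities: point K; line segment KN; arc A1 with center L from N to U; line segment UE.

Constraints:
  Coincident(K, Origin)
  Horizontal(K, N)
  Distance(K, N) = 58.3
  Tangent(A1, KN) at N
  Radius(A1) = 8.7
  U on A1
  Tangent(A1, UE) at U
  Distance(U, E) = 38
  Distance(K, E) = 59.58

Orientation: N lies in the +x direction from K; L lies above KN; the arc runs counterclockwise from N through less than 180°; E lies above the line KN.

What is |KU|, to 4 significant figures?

66.54

Checks: |LU| = 8.700 ✓; ∠(LU, UE) = 90.00° ✓; |UE| = 38.00 ✓; |KE| = 59.58 ✓.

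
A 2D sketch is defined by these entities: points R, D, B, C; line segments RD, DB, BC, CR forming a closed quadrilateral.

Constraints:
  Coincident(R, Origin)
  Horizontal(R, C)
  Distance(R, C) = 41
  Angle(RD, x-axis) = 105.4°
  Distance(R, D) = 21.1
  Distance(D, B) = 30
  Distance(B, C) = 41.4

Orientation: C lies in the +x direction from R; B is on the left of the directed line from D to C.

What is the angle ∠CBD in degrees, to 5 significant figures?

89.348°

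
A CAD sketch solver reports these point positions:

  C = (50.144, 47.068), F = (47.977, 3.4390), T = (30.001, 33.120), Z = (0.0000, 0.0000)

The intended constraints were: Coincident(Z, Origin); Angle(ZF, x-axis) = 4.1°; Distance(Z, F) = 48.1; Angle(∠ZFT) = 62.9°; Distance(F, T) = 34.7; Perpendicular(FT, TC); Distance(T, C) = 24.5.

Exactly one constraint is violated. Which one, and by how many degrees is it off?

Perpendicular(FT, TC) — off by 3.50°.

Z = (0.00, 0.00) ✓; ZF at 4.100° ✓; |ZF| = 48.10 ✓; ∠ZFT = 62.90° ✓; |FT| = 34.70 ✓; ∠(FT, TC) = 86.50° ✗; |TC| = 24.50 ✓.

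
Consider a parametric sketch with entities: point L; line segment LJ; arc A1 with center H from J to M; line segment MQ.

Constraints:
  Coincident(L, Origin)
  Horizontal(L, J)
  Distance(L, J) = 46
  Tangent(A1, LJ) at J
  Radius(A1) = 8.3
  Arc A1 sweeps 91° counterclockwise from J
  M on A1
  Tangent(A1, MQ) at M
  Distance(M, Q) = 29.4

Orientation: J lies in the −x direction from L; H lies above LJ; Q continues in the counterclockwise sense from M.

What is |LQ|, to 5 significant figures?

53.779

L is at the origin; L and J share the same y with |LJ| = 46.0 and J on the −x side, so J = (-46.000, 0.0000). The tangent condition forces HJ to be normal to LJ, so H = J + (0, 8.3) = (-46.000, 8.3000). On A1, J sits at bearing -90° from H; a 91° counterclockwise sweep puts M at bearing 1°, so M = H + 8.3·(cos 1°, sin 1°) = (-37.701, 8.4449). The tangent condition forces HM to be normal to MQ, so MQ runs along (−sin 1°, cos 1°); with |MQ| = 29.4, Q = (-38.214, 37.840). Then |LQ| = |Q − L| = 53.779.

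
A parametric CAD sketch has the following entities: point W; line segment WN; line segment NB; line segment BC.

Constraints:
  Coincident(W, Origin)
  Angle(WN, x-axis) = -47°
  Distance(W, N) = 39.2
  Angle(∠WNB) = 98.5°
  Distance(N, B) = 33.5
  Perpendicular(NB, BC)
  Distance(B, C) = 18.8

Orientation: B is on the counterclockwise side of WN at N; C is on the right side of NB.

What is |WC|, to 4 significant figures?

69.70

W is at the origin; WN runs at -47.0° with length 39.2, so N = 39.2·(cos -47.0°, sin -47.0°) = (26.73, -28.67). ∠WNB = 98.5°, so NB runs at -47.0° + (180° − 98.5°) = 34.50° from the x-axis; with |NB| = 33.5, B = N + 33.5·(cos 34.50°, sin 34.50°) = (54.34, -9.694). NB is perpendicular to BC; with |BC| = 18.8 on the right of NB, C = B + 18.8·(0.5664, -0.8241) = (64.99, -25.19). Then |WC| = |C − W| = 69.70.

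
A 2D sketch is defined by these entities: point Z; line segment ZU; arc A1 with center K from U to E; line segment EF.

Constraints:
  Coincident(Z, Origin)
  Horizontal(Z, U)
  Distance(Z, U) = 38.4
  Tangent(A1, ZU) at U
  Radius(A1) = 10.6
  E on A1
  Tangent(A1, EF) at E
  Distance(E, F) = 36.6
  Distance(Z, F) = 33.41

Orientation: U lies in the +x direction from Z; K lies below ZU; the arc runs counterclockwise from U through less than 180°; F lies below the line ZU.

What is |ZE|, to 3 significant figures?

30.4

Checks: |KE| = 10.60 ✓; ∠(KE, EF) = 90.00° ✓; |EF| = 36.60 ✓; |ZF| = 33.41 ✓.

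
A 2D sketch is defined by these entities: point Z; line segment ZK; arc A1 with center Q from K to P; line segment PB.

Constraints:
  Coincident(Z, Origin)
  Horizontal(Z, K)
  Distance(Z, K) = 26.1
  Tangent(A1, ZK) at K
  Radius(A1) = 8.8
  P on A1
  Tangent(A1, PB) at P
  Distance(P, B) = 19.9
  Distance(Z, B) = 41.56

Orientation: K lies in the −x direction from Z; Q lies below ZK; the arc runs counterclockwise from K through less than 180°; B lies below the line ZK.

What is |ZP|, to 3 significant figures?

36.3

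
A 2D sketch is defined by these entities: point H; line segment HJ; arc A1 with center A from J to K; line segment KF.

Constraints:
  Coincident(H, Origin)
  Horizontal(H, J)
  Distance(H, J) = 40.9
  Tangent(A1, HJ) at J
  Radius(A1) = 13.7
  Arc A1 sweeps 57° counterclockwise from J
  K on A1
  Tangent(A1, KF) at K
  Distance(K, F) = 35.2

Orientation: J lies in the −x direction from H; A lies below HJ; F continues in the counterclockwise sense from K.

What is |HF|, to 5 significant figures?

79.998

On A1, J sits at bearing 90° from A; a 57° counterclockwise sweep puts K at bearing 147°, so K = A + 13.7·(cos 147°, sin 147°) = (-52.390, -6.2384). A1 meets KF tangentially, so AK is at right angles to KF, so KF runs along (−sin 147°, cos 147°); with |KF| = 35.2, F = (-71.561, -35.760). Then |HF| = |F − H| = 79.998.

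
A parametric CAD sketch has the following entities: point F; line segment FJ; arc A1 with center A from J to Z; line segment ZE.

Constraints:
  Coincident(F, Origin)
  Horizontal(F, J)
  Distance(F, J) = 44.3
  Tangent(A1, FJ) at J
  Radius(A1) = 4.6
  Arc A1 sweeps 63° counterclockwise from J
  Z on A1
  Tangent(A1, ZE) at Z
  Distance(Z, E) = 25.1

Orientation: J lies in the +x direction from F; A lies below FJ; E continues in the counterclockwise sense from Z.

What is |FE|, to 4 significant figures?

38.06

F is at the origin; F and J share the same y with |FJ| = 44.3 and J on the +x side, so J = (44.30, 0.000). Since A1 is tangent to FJ there, AJ ⟂ FJ, so A = J + (0, -4.6) = (44.30, -4.600). On A1, J sits at bearing 90° from A; a 63° counterclockwise sweep puts Z at bearing 153°, so Z = A + 4.6·(cos 153°, sin 153°) = (40.20, -2.512). The tangent condition forces AZ to be normal to ZE, so ZE runs along (−sin 153°, cos 153°); with |ZE| = 25.1, E = (28.81, -24.88). Then |FE| = |E − F| = 38.06.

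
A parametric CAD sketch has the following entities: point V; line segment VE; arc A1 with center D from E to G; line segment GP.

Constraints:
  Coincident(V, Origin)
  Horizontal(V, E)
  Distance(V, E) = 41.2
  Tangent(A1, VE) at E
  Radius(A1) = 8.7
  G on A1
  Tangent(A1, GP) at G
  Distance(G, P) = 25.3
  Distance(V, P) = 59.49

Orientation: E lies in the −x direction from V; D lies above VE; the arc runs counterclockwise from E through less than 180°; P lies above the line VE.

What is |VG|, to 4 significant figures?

36.70

Checks: |DG| = 8.700 ✓; ∠(DG, GP) = 90.00° ✓; |GP| = 25.30 ✓; |VP| = 59.49 ✓.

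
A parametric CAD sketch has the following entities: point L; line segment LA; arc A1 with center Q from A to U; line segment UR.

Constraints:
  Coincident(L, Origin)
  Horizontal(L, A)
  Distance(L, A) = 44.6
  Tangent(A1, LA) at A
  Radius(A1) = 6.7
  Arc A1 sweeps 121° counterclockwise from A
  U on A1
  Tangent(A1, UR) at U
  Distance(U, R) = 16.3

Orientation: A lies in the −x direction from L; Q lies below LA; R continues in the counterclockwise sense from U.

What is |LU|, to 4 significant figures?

51.36

Tangency of A1 to LA means the radius QA is perpendicular to LA, so Q = A + (0, -6.7) = (-44.60, -6.700). On A1, A sits at bearing 90° from Q; a 121° counterclockwise sweep puts U at bearing 211°, so U = Q + 6.7·(cos 211°, sin 211°) = (-50.34, -10.15). Then |LU| = |U − L| = 51.36.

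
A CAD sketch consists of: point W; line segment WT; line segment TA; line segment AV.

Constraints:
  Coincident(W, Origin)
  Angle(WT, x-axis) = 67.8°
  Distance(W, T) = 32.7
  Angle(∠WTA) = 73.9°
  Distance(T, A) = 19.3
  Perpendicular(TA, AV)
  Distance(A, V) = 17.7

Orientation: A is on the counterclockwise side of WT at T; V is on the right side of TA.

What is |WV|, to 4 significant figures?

50.17

W is at the origin; WT runs at 67.8° with length 32.7, so T = 32.7·(cos 67.8°, sin 67.8°) = (12.36, 30.28). ∠WTA = 73.9°, so TA runs at 67.8° + (180° − 73.9°) = 173.9° from the x-axis; with |TA| = 19.3, A = T + 19.3·(cos 173.9°, sin 173.9°) = (-6.835, 32.33). The perpendicularity gives AV at right angles to TA; with |AV| = 17.7 on the right of TA, V = A + 17.7·(0.1063, 0.9943) = (-4.954, 49.93). Then |WV| = |V − W| = 50.17.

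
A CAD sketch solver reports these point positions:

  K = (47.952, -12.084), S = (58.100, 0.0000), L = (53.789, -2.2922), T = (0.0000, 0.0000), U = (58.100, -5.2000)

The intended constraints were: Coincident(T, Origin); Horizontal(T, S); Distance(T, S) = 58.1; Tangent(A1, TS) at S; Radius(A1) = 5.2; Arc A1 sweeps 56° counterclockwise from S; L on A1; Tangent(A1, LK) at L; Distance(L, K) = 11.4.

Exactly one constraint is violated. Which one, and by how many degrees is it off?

Tangent(A1, LK) at L — off by 3.20°.

T = (0.00, 0.00) ✓; T.y = 0.00, S.y = 0.00 ✓; |TS| = 58.10 ✓; ∠(US, ST) = 90.00° ✓; |US| = 5.200 ✓; bearing(U→L) − bearing(U→S) = 56.00° ✓; |UL| = 5.200 ✓; ∠(UL, LK) = 86.80° ✗; |LK| = 11.40 ✓.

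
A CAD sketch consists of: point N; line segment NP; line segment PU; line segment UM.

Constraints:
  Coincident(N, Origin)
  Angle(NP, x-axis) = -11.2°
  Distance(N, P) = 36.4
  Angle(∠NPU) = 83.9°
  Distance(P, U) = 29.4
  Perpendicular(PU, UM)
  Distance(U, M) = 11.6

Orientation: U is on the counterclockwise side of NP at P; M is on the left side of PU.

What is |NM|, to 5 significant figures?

35.451

N is at the origin; NP runs at -11.2° with length 36.4, so P = 36.4·(cos -11.2°, sin -11.2°) = (35.707, -7.0701). ∠NPU = 83.9°, so PU runs at -11.2° + (180° − 83.9°) = 84.900° from the x-axis; with |PU| = 29.4, U = P + 29.4·(cos 84.900°, sin 84.900°) = (38.320, 22.213). PU is perpendicular to UM; with |UM| = 11.6 on the left of PU, M = U + 11.6·(-0.99604, 0.088894) = (26.766, 23.245). Then |NM| = |M − N| = 35.451.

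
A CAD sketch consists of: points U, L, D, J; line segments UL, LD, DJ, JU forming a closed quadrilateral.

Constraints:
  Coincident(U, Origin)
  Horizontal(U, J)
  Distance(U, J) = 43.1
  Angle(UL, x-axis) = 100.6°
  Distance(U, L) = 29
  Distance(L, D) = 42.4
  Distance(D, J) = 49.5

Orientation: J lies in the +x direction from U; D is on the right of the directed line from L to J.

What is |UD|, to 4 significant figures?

14.57

U is at the origin; U and J share the same y with |UJ| = 43.1 and J in +x, so J = (43.1, 0). UL runs at 100.6° with |UL| = 29.0, so L = (-5.335, 28.51). D is determined by |LD| = 42.4 and |DJ| = 49.5 together: it lies at the intersection of circle(L, 42.4) and circle(J, 49.5). With |LJ| = 56.20, the foot of the radical line on LJ is 22.29 from L and the perpendicular offset is √(42.4² − 22.29²) = 36.07. Taking the right-of-LJ solution: D = (-4.413, -13.88).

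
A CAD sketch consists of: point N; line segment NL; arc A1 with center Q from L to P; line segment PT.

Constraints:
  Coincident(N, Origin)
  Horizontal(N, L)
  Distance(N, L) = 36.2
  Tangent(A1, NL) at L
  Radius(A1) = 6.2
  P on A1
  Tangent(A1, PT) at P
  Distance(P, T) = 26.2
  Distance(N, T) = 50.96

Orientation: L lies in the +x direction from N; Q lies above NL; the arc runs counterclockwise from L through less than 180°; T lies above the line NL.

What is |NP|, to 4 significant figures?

42.92

Checks: ∠(QL, LN) = 90.00° ✓; |QP| = 6.200 ✓; ∠(QP, PT) = 90.00° ✓; |PT| = 26.20 ✓; |NT| = 50.96 ✓.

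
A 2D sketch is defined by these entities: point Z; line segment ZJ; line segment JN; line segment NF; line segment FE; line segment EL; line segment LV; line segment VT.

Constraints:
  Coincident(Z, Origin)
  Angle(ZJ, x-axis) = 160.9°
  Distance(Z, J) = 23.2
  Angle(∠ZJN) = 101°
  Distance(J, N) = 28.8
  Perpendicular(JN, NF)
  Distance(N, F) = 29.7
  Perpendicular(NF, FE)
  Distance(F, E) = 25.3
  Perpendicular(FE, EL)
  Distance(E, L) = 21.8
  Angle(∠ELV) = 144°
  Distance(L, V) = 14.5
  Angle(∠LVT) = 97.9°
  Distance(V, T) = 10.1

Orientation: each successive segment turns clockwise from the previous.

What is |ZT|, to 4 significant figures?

33.47

Z is at the origin; ZJ runs at 160.9° with length 23.2, so J = (-21.92, 7.591). ∠ZJN = 101.0° gives JN at 81.90° from the x-axis; with |JN| = 28.8, N = (-17.86, 36.10). The perpendicularity gives NF at right angles to JN, so NF runs at -8.100°; with |NF| = 29.7, F = (11.54, 31.92). NF ⟂ FE, so FE runs at -98.10°; with |FE| = 25.3, E = (7.974, 6.872). FE is perpendicular to EL, so EL runs at 171.9°; with |EL| = 21.8, L = (-13.61, 9.943). ∠ELV = 144.0° gives LV at 135.9° from the x-axis; with |LV| = 14.5, V = (-24.02, 20.03). ∠LVT = 97.9° gives VT at 53.80° from the x-axis; with |VT| = 10.1, T = (-18.06, 28.18). Then |ZT| = |T − Z| = 33.47.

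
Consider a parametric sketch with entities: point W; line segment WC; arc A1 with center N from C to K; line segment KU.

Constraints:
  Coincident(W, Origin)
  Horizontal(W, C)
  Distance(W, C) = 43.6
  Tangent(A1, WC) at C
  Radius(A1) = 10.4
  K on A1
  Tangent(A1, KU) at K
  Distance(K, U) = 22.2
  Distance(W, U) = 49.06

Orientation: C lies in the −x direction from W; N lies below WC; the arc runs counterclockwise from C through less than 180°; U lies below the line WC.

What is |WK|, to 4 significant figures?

54.05

Checks: |NK| = 10.40 ✓; ∠(NK, KU) = 90.00° ✓; |KU| = 22.20 ✓; |WU| = 49.06 ✓.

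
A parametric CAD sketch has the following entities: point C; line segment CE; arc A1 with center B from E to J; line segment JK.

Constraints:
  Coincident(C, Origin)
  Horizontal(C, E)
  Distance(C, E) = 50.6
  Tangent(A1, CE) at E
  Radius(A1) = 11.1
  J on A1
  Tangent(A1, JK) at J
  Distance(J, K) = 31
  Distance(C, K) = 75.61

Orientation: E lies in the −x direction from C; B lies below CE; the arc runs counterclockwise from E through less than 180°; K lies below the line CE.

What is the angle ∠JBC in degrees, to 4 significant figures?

164.9°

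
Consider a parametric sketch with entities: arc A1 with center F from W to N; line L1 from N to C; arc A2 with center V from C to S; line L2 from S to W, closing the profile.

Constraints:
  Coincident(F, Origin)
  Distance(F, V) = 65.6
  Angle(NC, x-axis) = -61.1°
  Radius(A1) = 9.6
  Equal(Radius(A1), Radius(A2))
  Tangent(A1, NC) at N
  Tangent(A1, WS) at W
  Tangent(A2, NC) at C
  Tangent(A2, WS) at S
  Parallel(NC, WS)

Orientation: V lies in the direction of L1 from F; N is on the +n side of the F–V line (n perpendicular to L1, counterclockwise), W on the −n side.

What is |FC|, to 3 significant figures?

66.3

The slot axis is L1's direction at -61.1°, so u = (cos -61.1°, sin -61.1°) = (0.483, -0.875) and n = (−sin -61.1°, cos -61.1°) = (0.875, 0.483). F is at the origin and V lies 65.6 along u from F, so V = 65.6·u = (31.7, -57.4). Tangency of A1 to both parallel lines with radius 9.6 puts N and W at F ± 9.6·n: N = (8.40, 4.64), W = (-8.40, -4.64). Equal radii place C and S the same way about V: C = V + 9.6·n = (40.1, -52.8), S = V − 9.6·n = (23.3, -62.1). Then |FC| = |C − F| = 66.3.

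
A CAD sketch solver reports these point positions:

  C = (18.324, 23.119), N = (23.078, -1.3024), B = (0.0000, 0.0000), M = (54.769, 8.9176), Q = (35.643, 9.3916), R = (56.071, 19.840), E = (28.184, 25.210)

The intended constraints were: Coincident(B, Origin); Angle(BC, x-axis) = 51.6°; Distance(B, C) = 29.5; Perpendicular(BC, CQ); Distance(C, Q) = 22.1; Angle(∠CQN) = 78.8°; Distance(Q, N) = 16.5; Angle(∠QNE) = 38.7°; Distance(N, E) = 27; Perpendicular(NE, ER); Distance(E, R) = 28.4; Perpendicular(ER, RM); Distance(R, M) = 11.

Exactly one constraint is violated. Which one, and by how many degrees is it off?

Perpendicular(ER, RM) — off by 4.10°.

B = (0.00, 0.00) ✓; BC at 51.60° ✓; |BC| = 29.50 ✓; ∠(BC, CQ) = 90.00° ✓; |CQ| = 22.10 ✓; ∠CQN = 78.80° ✓; |QN| = 16.50 ✓; ∠QNE = 38.70° ✓; |NE| = 27.00 ✓; ∠(NE, ER) = 90.00° ✓; |ER| = 28.40 ✓; ∠(ER, RM) = 85.90° ✗; |RM| = 11.00 ✓.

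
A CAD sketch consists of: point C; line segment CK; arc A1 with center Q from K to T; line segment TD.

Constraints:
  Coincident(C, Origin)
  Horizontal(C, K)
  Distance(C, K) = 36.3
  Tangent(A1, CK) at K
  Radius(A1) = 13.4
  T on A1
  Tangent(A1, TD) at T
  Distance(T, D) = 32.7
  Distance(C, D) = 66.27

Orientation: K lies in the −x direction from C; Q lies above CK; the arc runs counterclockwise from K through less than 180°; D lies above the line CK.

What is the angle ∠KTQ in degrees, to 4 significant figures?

25.49°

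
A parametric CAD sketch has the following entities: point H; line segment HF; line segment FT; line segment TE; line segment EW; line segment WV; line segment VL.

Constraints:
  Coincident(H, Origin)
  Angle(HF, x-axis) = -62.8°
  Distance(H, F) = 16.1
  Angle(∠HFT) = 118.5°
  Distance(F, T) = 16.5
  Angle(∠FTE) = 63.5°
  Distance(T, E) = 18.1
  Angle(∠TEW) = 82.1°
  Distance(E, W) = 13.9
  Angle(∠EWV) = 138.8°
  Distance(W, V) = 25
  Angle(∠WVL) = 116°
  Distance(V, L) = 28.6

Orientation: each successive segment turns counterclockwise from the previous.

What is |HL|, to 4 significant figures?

52.59

∠EWV = 138.8° gives WV at -105.7° from the x-axis; with |WV| = 25.0, V = (-2.261, -29.97). ∠WVL = 116.0° gives VL at -41.70° from the x-axis; with |VL| = 28.6, L = (19.09, -49.00). Then |HL| = |L − H| = 52.59.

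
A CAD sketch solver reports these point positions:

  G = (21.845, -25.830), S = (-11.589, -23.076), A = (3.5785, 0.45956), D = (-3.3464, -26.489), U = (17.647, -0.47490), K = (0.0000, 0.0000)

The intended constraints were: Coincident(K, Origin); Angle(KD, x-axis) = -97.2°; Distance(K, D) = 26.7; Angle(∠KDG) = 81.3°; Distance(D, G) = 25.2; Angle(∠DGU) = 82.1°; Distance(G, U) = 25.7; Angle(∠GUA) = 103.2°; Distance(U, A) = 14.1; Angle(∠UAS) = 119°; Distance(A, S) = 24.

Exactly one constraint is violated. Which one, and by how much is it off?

Distance(A, S) = 24 — off by 4.00.

K = (0.00, 0.00) ✓; KD at -97.20° ✓; |KD| = 26.70 ✓; ∠KDG = 81.30° ✓; |DG| = 25.20 ✓; ∠DGU = 82.10° ✓; |GU| = 25.70 ✓; ∠GUA = 103.2° ✓; |UA| = 14.10 ✓; ∠UAS = 119.0° ✓; |AS| = 28.00 ✗.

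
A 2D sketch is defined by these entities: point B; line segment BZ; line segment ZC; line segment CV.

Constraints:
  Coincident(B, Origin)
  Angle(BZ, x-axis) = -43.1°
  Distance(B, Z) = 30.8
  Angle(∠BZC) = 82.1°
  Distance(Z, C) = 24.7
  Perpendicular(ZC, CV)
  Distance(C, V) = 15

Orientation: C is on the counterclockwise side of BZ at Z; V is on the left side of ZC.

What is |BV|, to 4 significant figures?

25.68

B is at the origin; BZ runs at -43.1° with length 30.8, so Z = 30.8·(cos -43.1°, sin -43.1°) = (22.49, -21.04). ∠BZC = 82.1°, so ZC runs at -43.1° + (180° − 82.1°) = 54.80° from the x-axis; with |ZC| = 24.7, C = Z + 24.7·(cos 54.80°, sin 54.80°) = (36.73, -0.8614). ZC ⟂ CV; with |CV| = 15.0 on the left of ZC, V = C + 15.0·(-0.8171, 0.5764) = (24.47, 7.785). Then |BV| = |V − B| = 25.68.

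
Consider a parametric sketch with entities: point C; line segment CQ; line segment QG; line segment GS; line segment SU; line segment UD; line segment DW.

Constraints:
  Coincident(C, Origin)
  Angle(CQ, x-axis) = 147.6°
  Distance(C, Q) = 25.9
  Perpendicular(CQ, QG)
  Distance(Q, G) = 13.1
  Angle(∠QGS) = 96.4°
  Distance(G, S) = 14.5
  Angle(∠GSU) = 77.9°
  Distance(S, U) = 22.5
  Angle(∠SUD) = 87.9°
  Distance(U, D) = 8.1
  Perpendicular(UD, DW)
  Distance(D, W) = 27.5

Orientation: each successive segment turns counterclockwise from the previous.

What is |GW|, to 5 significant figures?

10.930

∠SUD = 87.9° gives UD at 155.40° from the x-axis; with |UD| = 8.1, D = (-14.842, 17.204). UD ⟂ DW, so DW runs at -114.60°; with |DW| = 27.5, W = (-26.290, -7.7998). Then |GW| = |W − G| = 10.930.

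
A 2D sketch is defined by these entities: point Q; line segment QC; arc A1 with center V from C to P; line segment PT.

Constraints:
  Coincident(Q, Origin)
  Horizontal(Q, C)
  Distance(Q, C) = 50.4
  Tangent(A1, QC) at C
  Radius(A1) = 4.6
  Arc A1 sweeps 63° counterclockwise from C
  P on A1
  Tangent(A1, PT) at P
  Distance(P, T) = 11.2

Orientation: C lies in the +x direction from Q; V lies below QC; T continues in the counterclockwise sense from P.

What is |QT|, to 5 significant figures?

43.068

Q is at the origin; Q and C share the same y with |QC| = 50.4 and C on the +x side, so C = (50.400, 0.0000). Since A1 is tangent to QC there, VC ⟂ QC, so V = C + (0, -4.6) = (50.400, -4.6000). On A1, C sits at bearing 90° from V; a 63° counterclockwise sweep puts P at bearing 153°, so P = V + 4.6·(cos 153°, sin 153°) = (46.301, -2.5116). Tangency of A1 to PT means the radius VP is perpendicular to PT, so PT runs along (−sin 153°, cos 153°); with |PT| = 11.2, T = (41.217, -12.491). Then |QT| = |T − Q| = 43.068.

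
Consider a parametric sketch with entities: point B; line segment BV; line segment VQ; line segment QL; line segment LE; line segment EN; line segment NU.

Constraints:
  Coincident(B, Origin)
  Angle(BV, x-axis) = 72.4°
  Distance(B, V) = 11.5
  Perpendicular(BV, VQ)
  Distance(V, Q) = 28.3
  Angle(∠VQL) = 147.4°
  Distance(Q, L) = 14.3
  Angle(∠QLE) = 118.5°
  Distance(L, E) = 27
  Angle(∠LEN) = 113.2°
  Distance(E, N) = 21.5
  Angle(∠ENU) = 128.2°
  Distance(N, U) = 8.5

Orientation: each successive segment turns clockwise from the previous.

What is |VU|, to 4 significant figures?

38.66

∠LEN = 113.2° gives EN at -178.5° from the x-axis; with |EN| = 21.5, N = (8.130, -34.23). ∠ENU = 128.2° gives NU at 129.7° from the x-axis; with |NU| = 8.5, U = (2.701, -27.69). Then |VU| = |U − V| = 38.66.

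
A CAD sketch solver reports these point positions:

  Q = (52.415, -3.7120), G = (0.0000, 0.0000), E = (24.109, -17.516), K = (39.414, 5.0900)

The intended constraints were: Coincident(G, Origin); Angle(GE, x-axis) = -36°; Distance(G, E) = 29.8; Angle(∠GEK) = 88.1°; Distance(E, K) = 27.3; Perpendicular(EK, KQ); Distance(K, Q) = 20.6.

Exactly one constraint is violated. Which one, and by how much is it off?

Distance(K, Q) = 20.6 — off by 4.90.

G = (0.00, 0.00) ✓; GE at -36.00° ✓; |GE| = 29.80 ✓; ∠GEK = 88.10° ✓; |EK| = 27.30 ✓; ∠(EK, KQ) = 90.00° ✓; |KQ| = 15.70 ✗.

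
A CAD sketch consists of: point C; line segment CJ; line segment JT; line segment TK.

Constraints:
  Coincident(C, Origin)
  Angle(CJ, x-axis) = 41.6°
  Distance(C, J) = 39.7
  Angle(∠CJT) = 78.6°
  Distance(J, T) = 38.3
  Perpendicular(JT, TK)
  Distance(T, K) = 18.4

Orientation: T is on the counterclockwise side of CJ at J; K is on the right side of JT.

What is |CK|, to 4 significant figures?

64.90

C is at the origin; CJ runs at 41.6° with length 39.7, so J = 39.7·(cos 41.6°, sin 41.6°) = (29.69, 26.36). ∠CJT = 78.6°, so JT runs at 41.6° + (180° − 78.6°) = 143.0° from the x-axis; with |JT| = 38.3, T = J + 38.3·(cos 143.0°, sin 143.0°) = (-0.9002, 49.41). JT ⟂ TK; with |TK| = 18.4 on the right of JT, K = T + 18.4·(0.6018, 0.7986) = (10.17, 64.10). Then |CK| = |K − C| = 64.90.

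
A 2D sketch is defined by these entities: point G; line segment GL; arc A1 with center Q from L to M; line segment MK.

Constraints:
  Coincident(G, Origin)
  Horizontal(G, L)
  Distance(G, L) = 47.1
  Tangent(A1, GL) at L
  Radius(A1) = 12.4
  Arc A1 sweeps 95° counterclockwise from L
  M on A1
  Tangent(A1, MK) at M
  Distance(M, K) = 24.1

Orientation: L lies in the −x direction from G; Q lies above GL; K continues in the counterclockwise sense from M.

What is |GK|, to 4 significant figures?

52.57

On A1, L sits at bearing -90° from Q; a 95° counterclockwise sweep puts M at bearing 5°, so M = Q + 12.4·(cos 5°, sin 5°) = (-34.75, 13.48). Since A1 is tangent to MK there, QM ⟂ MK, so MK runs along (−sin 5°, cos 5°); with |MK| = 24.1, K = (-36.85, 37.49). Then |GK| = |K − G| = 52.57.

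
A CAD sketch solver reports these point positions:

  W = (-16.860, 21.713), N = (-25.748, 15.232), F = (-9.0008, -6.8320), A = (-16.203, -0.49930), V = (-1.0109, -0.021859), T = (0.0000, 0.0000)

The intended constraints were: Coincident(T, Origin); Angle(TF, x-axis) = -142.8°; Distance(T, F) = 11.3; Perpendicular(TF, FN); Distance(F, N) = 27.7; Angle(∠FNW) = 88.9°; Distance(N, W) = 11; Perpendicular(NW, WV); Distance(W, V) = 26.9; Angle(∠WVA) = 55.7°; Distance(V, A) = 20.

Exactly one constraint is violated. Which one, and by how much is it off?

Distance(V, A) = 20 — off by 4.80.

T = (0.00, 0.00) ✓; TF at -142.8° ✓; |TF| = 11.30 ✓; ∠(TF, FN) = 90.00° ✓; |FN| = 27.70 ✓; ∠FNW = 88.90° ✓; |NW| = 11.00 ✓; ∠(NW, WV) = 90.00° ✓; |WV| = 26.90 ✓; ∠WVA = 55.70° ✓; |VA| = 15.20 ✗.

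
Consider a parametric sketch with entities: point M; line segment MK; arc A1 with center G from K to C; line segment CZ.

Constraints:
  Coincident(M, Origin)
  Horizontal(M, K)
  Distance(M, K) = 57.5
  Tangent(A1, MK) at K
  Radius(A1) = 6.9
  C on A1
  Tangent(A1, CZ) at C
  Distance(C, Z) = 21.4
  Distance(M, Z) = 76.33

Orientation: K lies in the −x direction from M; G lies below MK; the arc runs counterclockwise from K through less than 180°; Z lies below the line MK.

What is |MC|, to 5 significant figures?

63.916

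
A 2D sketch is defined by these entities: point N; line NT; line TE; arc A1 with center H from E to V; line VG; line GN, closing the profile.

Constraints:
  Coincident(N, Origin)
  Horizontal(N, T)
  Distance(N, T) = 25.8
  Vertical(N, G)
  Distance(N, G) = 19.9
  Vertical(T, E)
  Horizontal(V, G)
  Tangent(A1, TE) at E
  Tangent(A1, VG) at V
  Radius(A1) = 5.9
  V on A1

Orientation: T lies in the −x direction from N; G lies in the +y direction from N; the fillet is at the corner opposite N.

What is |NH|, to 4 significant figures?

24.33

N is at the origin; N and T share the same y with |NT| = 25.8 and T on the −x side, so T = (-25.80, 0.000). NG is vertical with |NG| = 19.9 and G on the +y side, so G = (0.000, 19.90). The virtual corner opposite N is at (-25.80, 19.90). Since A1 is tangent to TE there, HE ⟂ TE and A1 meets VG tangentially, so HV is at right angles to VG, with radius 5.9, so the center H sits 5.9 in from both sides at H = (-19.90, 14.00). Then |NH| = |H − N| = 24.33.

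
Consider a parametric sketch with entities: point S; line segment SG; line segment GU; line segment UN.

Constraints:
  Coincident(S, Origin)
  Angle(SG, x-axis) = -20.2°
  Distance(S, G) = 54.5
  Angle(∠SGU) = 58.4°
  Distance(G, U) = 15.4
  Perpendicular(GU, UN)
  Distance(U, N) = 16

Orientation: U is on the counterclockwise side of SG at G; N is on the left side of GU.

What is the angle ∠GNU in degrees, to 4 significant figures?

43.91°

∠SGU = 58.4°, so GU runs at -20.2° + (180° − 58.4°) = 101.4° from the x-axis; with |GU| = 15.4, U = G + 15.4·(cos 101.4°, sin 101.4°) = (48.10, -3.723). GU is perpendicular to UN; with |UN| = 16.0 on the left of GU, N = U + 16.0·(-0.9803, -0.1977) = (32.42, -6.885). Then cos ∠GNU = NG·NU / (|NG||NU|), giving 43.91°.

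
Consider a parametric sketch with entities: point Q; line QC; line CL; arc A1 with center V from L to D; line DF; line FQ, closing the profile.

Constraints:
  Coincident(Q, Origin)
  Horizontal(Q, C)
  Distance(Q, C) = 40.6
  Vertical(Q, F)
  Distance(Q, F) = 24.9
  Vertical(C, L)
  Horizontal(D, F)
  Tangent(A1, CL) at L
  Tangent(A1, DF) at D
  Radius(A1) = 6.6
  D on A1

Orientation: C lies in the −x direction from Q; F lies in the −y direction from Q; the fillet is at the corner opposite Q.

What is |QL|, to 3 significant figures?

44.5

Q is at the origin; QC is horizontal with |QC| = 40.6 and C on the −x side, so C = (-40.6, 0.00). QF is vertical with |QF| = 24.9 and F on the −y side, so F = (0.00, -24.9). The virtual corner opposite Q is at (-40.6, -24.9). The tangent condition forces VL to be normal to CL and A1 meets DF tangentially, so VD is at right angles to DF, with radius 6.6, so the center V sits 6.6 in from both sides at V = (-34.0, -18.3). That places the tangent points at L = (-40.6, -18.3) on CL and D = (-34.0, -24.9) on DF. Then |QL| = |L − Q| = 44.5.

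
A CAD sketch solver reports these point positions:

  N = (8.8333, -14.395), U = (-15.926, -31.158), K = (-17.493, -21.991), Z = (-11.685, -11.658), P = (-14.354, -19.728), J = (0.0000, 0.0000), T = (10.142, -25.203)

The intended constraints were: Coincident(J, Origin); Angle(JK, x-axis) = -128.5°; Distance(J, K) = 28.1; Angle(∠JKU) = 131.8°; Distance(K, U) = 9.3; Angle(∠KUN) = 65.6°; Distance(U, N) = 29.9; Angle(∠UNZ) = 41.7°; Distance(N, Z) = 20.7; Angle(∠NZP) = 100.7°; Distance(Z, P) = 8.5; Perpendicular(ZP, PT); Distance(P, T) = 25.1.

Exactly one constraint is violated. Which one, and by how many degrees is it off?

Perpendicular(ZP, PT) — off by 5.70°.

J = (0.00, 0.00) ✓; JK at -128.5° ✓; |JK| = 28.10 ✓; ∠JKU = 131.8° ✓; |KU| = 9.300 ✓; ∠KUN = 65.60° ✓; |UN| = 29.90 ✓; ∠UNZ = 41.70° ✓; |NZ| = 20.70 ✓; ∠NZP = 100.7° ✓; |ZP| = 8.500 ✓; ∠(ZP, PT) = 95.70° ✗; |PT| = 25.10 ✓.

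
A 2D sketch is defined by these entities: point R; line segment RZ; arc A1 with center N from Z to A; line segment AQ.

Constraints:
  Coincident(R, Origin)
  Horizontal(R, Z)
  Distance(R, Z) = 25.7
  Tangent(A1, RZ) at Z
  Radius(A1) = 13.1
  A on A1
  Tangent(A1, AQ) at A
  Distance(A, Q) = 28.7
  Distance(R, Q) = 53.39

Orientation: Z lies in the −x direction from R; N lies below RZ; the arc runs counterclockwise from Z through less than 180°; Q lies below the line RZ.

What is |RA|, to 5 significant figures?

41.818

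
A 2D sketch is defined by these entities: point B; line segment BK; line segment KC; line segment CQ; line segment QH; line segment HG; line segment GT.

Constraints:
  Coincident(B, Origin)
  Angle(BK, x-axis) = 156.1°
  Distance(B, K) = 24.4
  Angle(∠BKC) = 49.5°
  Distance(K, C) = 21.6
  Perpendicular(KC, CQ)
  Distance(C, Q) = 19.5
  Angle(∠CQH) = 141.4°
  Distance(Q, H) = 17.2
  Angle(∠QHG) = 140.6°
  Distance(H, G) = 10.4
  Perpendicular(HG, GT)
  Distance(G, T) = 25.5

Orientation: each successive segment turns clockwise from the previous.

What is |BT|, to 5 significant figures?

22.107

B is at the origin; BK runs at 156.1° with length 24.4, so K = (-22.308, 9.8855). ∠BKC = 49.5° gives KC at 25.600° from the x-axis; with |KC| = 21.6, C = (-2.8282, 19.219). KC ⟂ CQ, so CQ runs at -64.400°; with |CQ| = 19.5, Q = (5.5975, 1.6328). ∠CQH = 141.4° gives QH at -103.00° from the x-axis; with |QH| = 17.2, H = (1.7283, -15.126). ∠QHG = 140.6° gives HG at -142.40° from the x-axis; with |HG| = 10.4, G = (-6.5115, -21.472). HG ⟂ GT, so GT runs at 127.60°; with |GT| = 25.5, T = (-22.070, -1.2685). Then |BT| = |T − B| = 22.107.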